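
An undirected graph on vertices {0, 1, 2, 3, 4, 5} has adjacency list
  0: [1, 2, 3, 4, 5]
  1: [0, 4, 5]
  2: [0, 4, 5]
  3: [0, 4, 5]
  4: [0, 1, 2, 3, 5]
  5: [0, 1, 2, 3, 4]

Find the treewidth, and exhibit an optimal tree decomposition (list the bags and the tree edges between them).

Each bag holds 4 vertices, so the decomposition has width 3, which upper-bounds the treewidth. On the other hand G contains the 4-clique {0, 1, 4, 5}. A clique must lie in a single bag of any decomposition, so no decomposition can have width below 3. Hence tw(G) = 3 exactly.

Treewidth 3.
Bags: B1 = {0, 1, 4, 5}  B2 = {0, 2, 4, 5}  B3 = {0, 3, 4, 5}
Tree: B1–B2, B2–B3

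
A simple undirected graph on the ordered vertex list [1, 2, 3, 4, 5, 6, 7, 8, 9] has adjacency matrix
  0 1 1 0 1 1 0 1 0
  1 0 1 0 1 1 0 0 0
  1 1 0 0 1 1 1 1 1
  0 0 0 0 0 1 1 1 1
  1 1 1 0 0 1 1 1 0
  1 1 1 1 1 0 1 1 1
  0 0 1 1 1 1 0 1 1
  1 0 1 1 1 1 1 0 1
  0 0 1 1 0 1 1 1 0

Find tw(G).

A width-4 tree decomposition is:
Bags: B1 = {3, 5, 6, 7, 8}  B2 = {3, 6, 7, 8, 9}  B3 = {4, 6, 7, 8, 9}  B4 = {1, 3, 5, 6, 8}  B5 = {1, 2, 3, 5, 6}
Tree: B1–B2, B2–B3, B1–B4, B4–B5
Every bag has size at most 5, so the width is 5 − 1 = 4 and tw(G) ≤ 4. On the other hand G contains the 5-clique {3, 6, 7, 8, 9}. A clique must lie in a single bag of any decomposition, so no decomposition can have width below 4. Combining the bounds, tw(G) = 4.

4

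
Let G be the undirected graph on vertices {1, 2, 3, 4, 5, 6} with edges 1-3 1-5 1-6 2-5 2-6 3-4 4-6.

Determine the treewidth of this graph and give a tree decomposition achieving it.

Treewidth 2.
One optimal decomposition is:
Bags: B1 = {1, 3, 4}  B2 = {1, 4, 6}  B3 = {1, 5, 6}  B4 = {2, 5, 6}
Tree: B1–B2, B2–B3, B3–B4

The largest bag has 3 vertices, giving width 2; this decomposition certifies tw(G) ≤ 2. Since 3–4–6–1–3 is a cycle in G, G is not acyclic. Forests are exactly the graphs of treewidth ≤ 1, so tw(G) ≥ 2. The upper and lower bounds meet at 2, so that is the treewidth.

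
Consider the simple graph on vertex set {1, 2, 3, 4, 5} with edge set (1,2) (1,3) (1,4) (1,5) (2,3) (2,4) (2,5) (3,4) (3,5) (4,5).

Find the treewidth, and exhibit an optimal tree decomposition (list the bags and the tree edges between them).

Treewidth 4.
One optimal decomposition is:
Bags: B1 = {1, 2, 3, 4, 5}
Tree: (single bag)

A single bag containing all 5 vertices is trivially a valid decomposition of width 4. On the other hand G contains the 5-clique {1, 2, 3, 4, 5}. A clique must lie in a single bag of any decomposition, so no decomposition can have width below 4. Combining the bounds, tw(G) = 4.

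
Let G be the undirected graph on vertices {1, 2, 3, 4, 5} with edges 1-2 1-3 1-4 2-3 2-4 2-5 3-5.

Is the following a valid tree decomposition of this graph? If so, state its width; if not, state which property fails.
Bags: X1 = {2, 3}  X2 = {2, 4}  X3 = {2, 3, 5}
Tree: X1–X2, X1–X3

A tree decomposition must satisfy three properties: every vertex lies in some bag; for every edge, both endpoints lie together in some bag; and for every vertex, the bags containing it form a connected subtree. Here vertex 1 appears in no bag, so the decomposition is invalid.

No — vertex 1 appears in no bag.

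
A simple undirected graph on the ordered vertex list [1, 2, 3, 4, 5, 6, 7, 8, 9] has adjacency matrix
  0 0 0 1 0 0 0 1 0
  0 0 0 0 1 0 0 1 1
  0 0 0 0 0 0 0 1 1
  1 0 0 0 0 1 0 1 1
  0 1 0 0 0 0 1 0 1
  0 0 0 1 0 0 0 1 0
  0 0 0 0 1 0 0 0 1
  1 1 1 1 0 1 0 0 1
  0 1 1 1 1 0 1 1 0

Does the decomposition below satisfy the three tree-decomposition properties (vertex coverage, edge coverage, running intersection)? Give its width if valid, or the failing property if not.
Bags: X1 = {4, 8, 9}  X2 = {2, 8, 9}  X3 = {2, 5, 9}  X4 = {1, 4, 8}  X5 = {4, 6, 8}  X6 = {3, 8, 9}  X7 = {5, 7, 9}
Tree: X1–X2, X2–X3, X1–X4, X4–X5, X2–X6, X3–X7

Every vertex of G appears in some bag (union = {1, 2, 3, 4, 5, 6, 7, 8, 9}); every edge is covered by a bag; and for each vertex v the set of bags containing v is connected in the bag tree. The decomposition is therefore valid. The largest bag has 3 vertices, so the width is 2.

Yes; width 2.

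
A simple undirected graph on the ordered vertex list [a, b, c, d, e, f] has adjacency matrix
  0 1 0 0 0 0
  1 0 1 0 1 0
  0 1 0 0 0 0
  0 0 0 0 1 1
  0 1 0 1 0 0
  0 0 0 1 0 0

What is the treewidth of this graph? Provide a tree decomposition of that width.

Treewidth 1.
One optimal decomposition is:
Bags: B1 = {a, b}  B2 = {b, e}  B3 = {d, e}  B4 = {b, c}  B5 = {d, f}
Tree: B1–B2, B2–B3, B2–B4, B3–B5

Each bag holds 2 vertices, so the decomposition has width 1, which upper-bounds the treewidth. Since G has at least one edge (e.g. a–b), it is not an edgeless graph, so tw(G) ≥ 1. Therefore the treewidth is 1.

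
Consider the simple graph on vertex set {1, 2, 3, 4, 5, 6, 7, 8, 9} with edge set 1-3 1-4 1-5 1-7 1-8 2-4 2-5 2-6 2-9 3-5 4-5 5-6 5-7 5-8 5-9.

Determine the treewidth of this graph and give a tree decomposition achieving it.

Each bag holds 3 vertices, so the decomposition has width 2, which upper-bounds the treewidth. Conversely, {1, 5, 8} is a clique of size 3, and the vertices of any clique must share a bag in every tree decomposition; so some bag has ≥ 3 vertices and tw(G) ≥ 2. Hence tw(G) = 2 exactly.

Treewidth 2.
Bags: B1 = {1, 5, 8}  B2 = {1, 4, 5}  B3 = {2, 4, 5}  B4 = {1, 5, 7}  B5 = {2, 5, 9}  B6 = {2, 5, 6}  B7 = {1, 3, 5}
Tree: B1–B2, B2–B3, B2–B4, B3–B5, B5–B6, B1–B7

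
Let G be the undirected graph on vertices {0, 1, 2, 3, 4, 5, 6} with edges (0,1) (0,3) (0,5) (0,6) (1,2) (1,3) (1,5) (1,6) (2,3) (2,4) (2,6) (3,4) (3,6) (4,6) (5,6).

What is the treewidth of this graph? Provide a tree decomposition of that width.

Treewidth 3.
One optimal decomposition is:
Bags: B1 = {0, 1, 3, 6}  B2 = {1, 2, 3, 6}  B3 = {2, 3, 4, 6}  B4 = {0, 1, 5, 6}
Tree: B1–B2, B2–B3, B1–B4

Every bag has size at most 4, so the width is 4 − 1 = 3 and tw(G) ≤ 3. Conversely, {0, 1, 3, 6} is a clique of size 4, and the vertices of any clique must share a bag in every tree decomposition; so some bag has ≥ 4 vertices and tw(G) ≥ 3. Therefore the treewidth is 3.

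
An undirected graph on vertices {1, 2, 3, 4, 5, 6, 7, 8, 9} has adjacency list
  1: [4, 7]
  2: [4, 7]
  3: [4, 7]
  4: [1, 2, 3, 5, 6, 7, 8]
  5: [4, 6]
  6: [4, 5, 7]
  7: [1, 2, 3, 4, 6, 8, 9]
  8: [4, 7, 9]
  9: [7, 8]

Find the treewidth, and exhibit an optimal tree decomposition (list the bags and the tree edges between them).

Every bag has size at most 3, so the width is 3 − 1 = 2 and tw(G) ≤ 2. Conversely, {7, 8, 9} is a clique of size 3, and the vertices of any clique must share a bag in every tree decomposition; so some bag has ≥ 3 vertices and tw(G) ≥ 2. Therefore the treewidth is 2.

Treewidth 2.
One optimal decomposition is:
Bags: B1 = {1, 4, 7}  B2 = {4, 6, 7}  B3 = {4, 7, 8}  B4 = {4, 5, 6}  B5 = {7, 8, 9}  B6 = {3, 4, 7}  B7 = {2, 4, 7}
Tree: B1–B2, B2–B3, B2–B4, B3–B5, B3–B6, B3–B7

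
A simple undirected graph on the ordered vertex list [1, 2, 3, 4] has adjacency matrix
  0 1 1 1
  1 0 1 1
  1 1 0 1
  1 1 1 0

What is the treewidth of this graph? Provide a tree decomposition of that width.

With just one bag of size 4, the width is 4 − 1 = 3, so tw(G) ≤ 3. On the other hand G contains the 4-clique {1, 2, 3, 4}. A clique must lie in a single bag of any decomposition, so no decomposition can have width below 3. The upper and lower bounds meet at 3, so that is the treewidth.

Treewidth 3.
One such decomposition:
Bags: B1 = {1, 2, 3, 4}
Tree: (single bag)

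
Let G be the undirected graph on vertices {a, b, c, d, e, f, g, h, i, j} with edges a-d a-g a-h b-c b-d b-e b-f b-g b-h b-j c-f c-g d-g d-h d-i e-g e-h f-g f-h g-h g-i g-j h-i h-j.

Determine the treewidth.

3

A width-3 tree decomposition is:
Bags: B1 = {b, d, g, h}  B2 = {d, g, h, i}  B3 = {b, f, g, h}  B4 = {b, c, f, g}  B5 = {b, g, h, j}  B6 = {b, e, g, h}  B7 = {a, d, g, h}
Tree: B1–B2, B1–B3, B3–B4, B3–B5, B3–B6, B1–B7
Every bag has size at most 4, so the width is 4 − 1 = 3 and tw(G) ≤ 3. For the lower bound, the 4 vertices {a, d, g, h} are pairwise adjacent, and any tree decomposition puts a clique entirely inside one bag — forcing width ≥ 3. The upper and lower bounds meet at 3, so that is the treewidth.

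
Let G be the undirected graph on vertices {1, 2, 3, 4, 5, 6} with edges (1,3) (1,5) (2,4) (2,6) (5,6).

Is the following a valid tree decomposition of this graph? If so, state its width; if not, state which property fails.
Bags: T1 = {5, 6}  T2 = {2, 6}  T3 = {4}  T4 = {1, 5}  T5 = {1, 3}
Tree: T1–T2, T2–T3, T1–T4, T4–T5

A tree decomposition must satisfy three properties: every vertex lies in some bag; for every edge, both endpoints lie together in some bag; and for every vertex, the bags containing it form a connected subtree. Here edge (2,4) lies in no bag, so the decomposition is invalid.

No — edge (2,4) lies in no bag.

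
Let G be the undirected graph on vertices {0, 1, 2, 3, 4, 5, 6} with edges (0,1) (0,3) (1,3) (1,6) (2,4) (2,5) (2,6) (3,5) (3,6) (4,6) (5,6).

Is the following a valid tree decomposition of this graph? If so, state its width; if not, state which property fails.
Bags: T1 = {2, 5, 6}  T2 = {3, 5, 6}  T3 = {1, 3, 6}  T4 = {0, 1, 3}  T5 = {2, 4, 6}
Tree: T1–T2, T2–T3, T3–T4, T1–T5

Yes; width 2.

Every vertex of G appears in some bag (union = {0, 1, 2, 3, 4, 5, 6}); every edge is covered by a bag; and for each vertex v the set of bags containing v is connected in the bag tree. The decomposition is therefore valid. The largest bag has 3 vertices, so the width is 2.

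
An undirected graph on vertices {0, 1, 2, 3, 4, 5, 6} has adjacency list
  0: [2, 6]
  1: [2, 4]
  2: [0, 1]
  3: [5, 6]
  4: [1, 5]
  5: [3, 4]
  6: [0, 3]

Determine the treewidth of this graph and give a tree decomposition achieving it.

Treewidth 2.
Bags: B1 = {3, 5, 6}  B2 = {4, 5, 6}  B3 = {1, 4, 6}  B4 = {1, 2, 6}  B5 = {0, 2, 6}
Tree: B1–B2, B2–B3, B3–B4, B4–B5

Every bag has size at most 3, so the width is 3 − 1 = 2 and tw(G) ≤ 2. The edges 6–3–5–4–1–2–0–6 form a cycle, so G is not a tree and its treewidth is at least 2. Therefore the treewidth is 2.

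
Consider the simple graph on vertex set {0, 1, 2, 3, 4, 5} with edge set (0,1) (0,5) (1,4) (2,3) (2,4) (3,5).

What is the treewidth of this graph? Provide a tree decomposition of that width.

Each bag holds 3 vertices, so the decomposition has width 2, which upper-bounds the treewidth. The edges 4–1–0–5–3–2–4 form a cycle, so G is not a tree and its treewidth is at least 2. Combining the bounds, tw(G) = 2.

Treewidth 2.
One optimal decomposition is:
Bags: B1 = {0, 1, 4}  B2 = {0, 4, 5}  B3 = {3, 4, 5}  B4 = {2, 3, 4}
Tree: B1–B2, B2–B3, B3–B4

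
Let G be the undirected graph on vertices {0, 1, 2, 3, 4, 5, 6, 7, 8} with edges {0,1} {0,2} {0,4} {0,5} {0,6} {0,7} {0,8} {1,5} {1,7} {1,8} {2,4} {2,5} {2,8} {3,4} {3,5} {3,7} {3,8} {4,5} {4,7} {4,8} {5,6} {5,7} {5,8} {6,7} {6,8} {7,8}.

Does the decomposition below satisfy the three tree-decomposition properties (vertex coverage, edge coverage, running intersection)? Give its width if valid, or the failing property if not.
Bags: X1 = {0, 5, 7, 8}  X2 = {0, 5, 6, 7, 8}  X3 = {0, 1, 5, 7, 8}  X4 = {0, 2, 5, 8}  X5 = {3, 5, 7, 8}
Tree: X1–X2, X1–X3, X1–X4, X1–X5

No — vertex 4 appears in no bag.

A tree decomposition must satisfy three properties: every vertex lies in some bag; for every edge, both endpoints lie together in some bag; and for every vertex, the bags containing it form a connected subtree. Here vertex 4 appears in no bag, so the decomposition is invalid.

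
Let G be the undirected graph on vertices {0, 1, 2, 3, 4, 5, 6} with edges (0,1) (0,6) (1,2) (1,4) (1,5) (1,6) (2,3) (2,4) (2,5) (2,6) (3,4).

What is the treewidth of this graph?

A width-2 tree decomposition is:
Bags: B1 = {1, 2, 6}  B2 = {1, 2, 5}  B3 = {0, 1, 6}  B4 = {1, 2, 4}  B5 = {2, 3, 4}
Tree: B1–B2, B1–B3, B1–B4, B4–B5
Each bag holds 3 vertices, so the decomposition has width 2, which upper-bounds the treewidth. Conversely, {0, 1, 6} is a clique of size 3, and the vertices of any clique must share a bag in every tree decomposition; so some bag has ≥ 3 vertices and tw(G) ≥ 2. The upper and lower bounds meet at 2, so that is the treewidth.

2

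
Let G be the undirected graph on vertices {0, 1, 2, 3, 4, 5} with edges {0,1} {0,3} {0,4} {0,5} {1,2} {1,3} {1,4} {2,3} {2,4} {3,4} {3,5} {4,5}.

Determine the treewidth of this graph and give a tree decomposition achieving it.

Every bag has size at most 4, so the width is 4 − 1 = 3 and tw(G) ≤ 3. Conversely, {0, 1, 3, 4} is a clique of size 4, and the vertices of any clique must share a bag in every tree decomposition; so some bag has ≥ 4 vertices and tw(G) ≥ 3. Therefore the treewidth is 3.

Treewidth 3.
One such decomposition:
Bags: B1 = {0, 1, 3, 4}  B2 = {0, 3, 4, 5}  B3 = {1, 2, 3, 4}
Tree: B1–B2, B1–B3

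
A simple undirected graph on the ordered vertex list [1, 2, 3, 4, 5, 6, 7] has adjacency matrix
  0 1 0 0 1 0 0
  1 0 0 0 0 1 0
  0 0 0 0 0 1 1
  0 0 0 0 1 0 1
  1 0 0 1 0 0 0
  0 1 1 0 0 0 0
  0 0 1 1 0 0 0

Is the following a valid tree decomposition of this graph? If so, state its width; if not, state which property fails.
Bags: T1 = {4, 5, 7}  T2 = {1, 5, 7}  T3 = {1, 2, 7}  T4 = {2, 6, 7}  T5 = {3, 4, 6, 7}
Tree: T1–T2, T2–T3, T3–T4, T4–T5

A tree decomposition must satisfy three properties: every vertex lies in some bag; for every edge, both endpoints lie together in some bag; and for every vertex, the bags containing it form a connected subtree. Here bags containing vertex 4 are not connected in the tree, so the decomposition is invalid.

No — bags containing vertex 4 are not connected in the tree.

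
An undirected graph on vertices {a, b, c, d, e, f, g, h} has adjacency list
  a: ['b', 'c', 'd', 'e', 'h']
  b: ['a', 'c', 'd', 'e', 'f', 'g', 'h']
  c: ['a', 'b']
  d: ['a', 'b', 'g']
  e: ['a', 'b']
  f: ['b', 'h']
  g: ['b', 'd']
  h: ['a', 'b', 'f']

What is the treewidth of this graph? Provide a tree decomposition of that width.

Treewidth 2.
Bags: B1 = {a, b, d}  B2 = {b, d, g}  B3 = {a, b, c}  B4 = {a, b, h}  B5 = {a, b, e}  B6 = {b, f, h}
Tree: B1–B2, B1–B3, B1–B4, B1–B5, B4–B6

Each bag holds 3 vertices, so the decomposition has width 2, which upper-bounds the treewidth. For the lower bound, the 3 vertices {b, d, g} are pairwise adjacent, and any tree decomposition puts a clique entirely inside one bag — forcing width ≥ 2. Therefore the treewidth is 2.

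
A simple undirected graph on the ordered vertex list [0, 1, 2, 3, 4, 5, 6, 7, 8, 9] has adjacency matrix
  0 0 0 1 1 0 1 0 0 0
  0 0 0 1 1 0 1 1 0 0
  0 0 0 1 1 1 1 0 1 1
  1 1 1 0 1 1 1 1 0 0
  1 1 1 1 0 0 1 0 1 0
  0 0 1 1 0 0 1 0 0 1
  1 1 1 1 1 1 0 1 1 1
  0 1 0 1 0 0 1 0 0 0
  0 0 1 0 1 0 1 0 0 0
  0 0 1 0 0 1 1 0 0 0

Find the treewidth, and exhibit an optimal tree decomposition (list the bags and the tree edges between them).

Treewidth 3.
One such decomposition:
Bags: B1 = {2, 3, 4, 6}  B2 = {0, 3, 4, 6}  B3 = {1, 3, 4, 6}  B4 = {2, 3, 5, 6}  B5 = {2, 4, 6, 8}  B6 = {2, 5, 6, 9}  B7 = {1, 3, 6, 7}
Tree: B1–B2, B1–B3, B1–B4, B1–B5, B4–B6, B3–B7

Every bag has size at most 4, so the width is 4 − 1 = 3 and tw(G) ≤ 3. On the other hand G contains the 4-clique {2, 4, 6, 8}. A clique must lie in a single bag of any decomposition, so no decomposition can have width below 3. Therefore the treewidth is 3.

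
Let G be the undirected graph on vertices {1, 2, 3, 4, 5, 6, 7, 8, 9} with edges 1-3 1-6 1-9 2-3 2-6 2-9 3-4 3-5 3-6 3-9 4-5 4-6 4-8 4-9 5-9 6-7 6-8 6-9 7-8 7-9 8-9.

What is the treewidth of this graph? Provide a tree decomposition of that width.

Treewidth 3.
Bags: B1 = {3, 4, 5, 9}  B2 = {3, 4, 6, 9}  B3 = {2, 3, 6, 9}  B4 = {1, 3, 6, 9}  B5 = {4, 6, 8, 9}  B6 = {6, 7, 8, 9}
Tree: B1–B2, B2–B3, B2–B4, B2–B5, B5–B6

Every bag has size at most 4, so the width is 4 − 1 = 3 and tw(G) ≤ 3. For the lower bound, the 4 vertices {3, 4, 5, 9} are pairwise adjacent, and any tree decomposition puts a clique entirely inside one bag — forcing width ≥ 3. The upper and lower bounds meet at 3, so that is the treewidth.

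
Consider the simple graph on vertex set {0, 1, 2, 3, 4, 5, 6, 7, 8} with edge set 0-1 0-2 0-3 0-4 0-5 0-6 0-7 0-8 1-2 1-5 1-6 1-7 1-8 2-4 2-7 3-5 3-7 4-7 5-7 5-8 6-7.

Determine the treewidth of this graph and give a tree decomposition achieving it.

Treewidth 3.
Bags: B1 = {0, 1, 5, 7}  B2 = {0, 1, 6, 7}  B3 = {0, 3, 5, 7}  B4 = {0, 1, 2, 7}  B5 = {0, 2, 4, 7}  B6 = {0, 1, 5, 8}
Tree: B1–B2, B1–B3, B1–B4, B4–B5, B1–B6

Every bag has size at most 4, so the width is 4 − 1 = 3 and tw(G) ≤ 3. Conversely, {0, 1, 5, 8} is a clique of size 4, and the vertices of any clique must share a bag in every tree decomposition; so some bag has ≥ 4 vertices and tw(G) ≥ 3. The upper and lower bounds meet at 3, so that is the treewidth.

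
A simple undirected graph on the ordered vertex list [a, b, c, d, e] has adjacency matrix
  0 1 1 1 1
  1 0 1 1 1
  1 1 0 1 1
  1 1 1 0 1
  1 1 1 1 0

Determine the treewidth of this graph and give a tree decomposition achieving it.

A single bag containing all 5 vertices is trivially a valid decomposition of width 4. For the lower bound, the 5 vertices {a, b, c, d, e} are pairwise adjacent, and any tree decomposition puts a clique entirely inside one bag — forcing width ≥ 4. Therefore the treewidth is 4.

Treewidth 4.
Bags: B1 = {a, b, c, d, e}
Tree: (single bag)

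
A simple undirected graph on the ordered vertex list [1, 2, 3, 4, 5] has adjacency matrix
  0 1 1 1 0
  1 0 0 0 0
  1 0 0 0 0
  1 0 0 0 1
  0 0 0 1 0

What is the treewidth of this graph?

1

A width-1 tree decomposition is:
Bags: B1 = {1, 4}  B2 = {4, 5}  B3 = {1, 2}  B4 = {1, 3}
Tree: B1–B2, B1–B3, B1–B4
Every bag has size at most 2, so the width is 2 − 1 = 1 and tw(G) ≤ 1. G has an edge, so its treewidth is at least 1. The upper and lower bounds meet at 1, so that is the treewidth.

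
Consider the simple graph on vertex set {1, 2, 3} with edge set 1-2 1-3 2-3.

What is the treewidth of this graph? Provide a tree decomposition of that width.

Treewidth 2.
One optimal decomposition is:
Bags: B1 = {1, 2, 3}
Tree: (single bag)

With just one bag of size 3, the width is 3 − 1 = 2, so tw(G) ≤ 2. For the lower bound, the 3 vertices {1, 2, 3} are pairwise adjacent, and any tree decomposition puts a clique entirely inside one bag — forcing width ≥ 2. Combining the bounds, tw(G) = 2.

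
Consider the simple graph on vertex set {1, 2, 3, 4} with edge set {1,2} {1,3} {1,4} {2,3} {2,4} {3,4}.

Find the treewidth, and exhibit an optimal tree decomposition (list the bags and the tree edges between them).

Treewidth 3.
One such decomposition:
Bags: B1 = {1, 2, 3, 4}
Tree: (single bag)

With just one bag of size 4, the width is 4 − 1 = 3, so tw(G) ≤ 3. For the lower bound, the 4 vertices {1, 2, 3, 4} are pairwise adjacent, and any tree decomposition puts a clique entirely inside one bag — forcing width ≥ 3. Combining the bounds, tw(G) = 3.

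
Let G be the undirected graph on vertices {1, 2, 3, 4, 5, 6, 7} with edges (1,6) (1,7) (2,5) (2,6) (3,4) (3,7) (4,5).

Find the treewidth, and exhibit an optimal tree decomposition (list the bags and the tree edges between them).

Treewidth 2.
One such decomposition:
Bags: B1 = {2, 4, 5}  B2 = {2, 3, 4}  B3 = {2, 3, 7}  B4 = {1, 2, 7}  B5 = {1, 2, 6}
Tree: B1–B2, B2–B3, B3–B4, B4–B5

Each bag holds 3 vertices, so the decomposition has width 2, which upper-bounds the treewidth. The edges 2–5–4–3–7–1–6–2 form a cycle, so G is not a tree and its treewidth is at least 2. Combining the bounds, tw(G) = 2.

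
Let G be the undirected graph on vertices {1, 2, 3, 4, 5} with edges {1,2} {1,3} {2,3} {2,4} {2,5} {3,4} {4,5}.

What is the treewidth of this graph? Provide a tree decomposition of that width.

Every bag has size at most 3, so the width is 3 − 1 = 2 and tw(G) ≤ 2. For the lower bound, the 3 vertices {1, 2, 3} are pairwise adjacent, and any tree decomposition puts a clique entirely inside one bag — forcing width ≥ 2. Hence tw(G) = 2 exactly.

Treewidth 2.
One optimal decomposition is:
Bags: B1 = {2, 3, 4}  B2 = {1, 2, 3}  B3 = {2, 4, 5}
Tree: B1–B2, B1–B3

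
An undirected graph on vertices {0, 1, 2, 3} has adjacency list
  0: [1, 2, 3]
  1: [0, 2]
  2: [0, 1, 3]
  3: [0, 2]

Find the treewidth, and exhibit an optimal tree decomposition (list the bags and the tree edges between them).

The largest bag has 3 vertices, giving width 2; this decomposition certifies tw(G) ≤ 2. For the lower bound, the 3 vertices {0, 1, 2} are pairwise adjacent, and any tree decomposition puts a clique entirely inside one bag — forcing width ≥ 2. The upper and lower bounds meet at 2, so that is the treewidth.

Treewidth 2.
Bags: B1 = {0, 1, 2}  B2 = {0, 2, 3}
Tree: B1–B2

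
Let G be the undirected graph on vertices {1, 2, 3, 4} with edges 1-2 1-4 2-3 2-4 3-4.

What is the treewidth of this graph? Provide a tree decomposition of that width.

The largest bag has 3 vertices, giving width 2; this decomposition certifies tw(G) ≤ 2. For the lower bound, the 3 vertices {1, 2, 4} are pairwise adjacent, and any tree decomposition puts a clique entirely inside one bag — forcing width ≥ 2. Therefore the treewidth is 2.

Treewidth 2.
One optimal decomposition is:
Bags: B1 = {1, 2, 4}  B2 = {2, 3, 4}
Tree: B1–B2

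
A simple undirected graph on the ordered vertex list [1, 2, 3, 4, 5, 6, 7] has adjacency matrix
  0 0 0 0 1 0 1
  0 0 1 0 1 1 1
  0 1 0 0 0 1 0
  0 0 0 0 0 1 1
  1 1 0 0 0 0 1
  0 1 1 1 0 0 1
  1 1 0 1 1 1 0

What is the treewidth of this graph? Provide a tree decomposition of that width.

Every bag has size at most 3, so the width is 3 − 1 = 2 and tw(G) ≤ 2. On the other hand G contains the 3-clique {2, 3, 6}. A clique must lie in a single bag of any decomposition, so no decomposition can have width below 2. Hence tw(G) = 2 exactly.

Treewidth 2.
One optimal decomposition is:
Bags: B1 = {4, 6, 7}  B2 = {2, 6, 7}  B3 = {2, 5, 7}  B4 = {1, 5, 7}  B5 = {2, 3, 6}
Tree: B1–B2, B2–B3, B3–B4, B2–B5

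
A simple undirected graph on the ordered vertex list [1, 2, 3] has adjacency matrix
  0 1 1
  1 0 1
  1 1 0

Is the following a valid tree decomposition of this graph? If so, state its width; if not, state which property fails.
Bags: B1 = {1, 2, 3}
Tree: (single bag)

Yes; width 2.

Vertex coverage: the bags together contain {1, 2, 3}, the full vertex set. Edge coverage: each edge of G has both endpoints in at least one bag. Running intersection: for every vertex, the bags containing it form a connected subtree. All three properties hold, so this is a valid tree decomposition of width max|bag| − 1 = 2, and hence tw(G) ≤ 2.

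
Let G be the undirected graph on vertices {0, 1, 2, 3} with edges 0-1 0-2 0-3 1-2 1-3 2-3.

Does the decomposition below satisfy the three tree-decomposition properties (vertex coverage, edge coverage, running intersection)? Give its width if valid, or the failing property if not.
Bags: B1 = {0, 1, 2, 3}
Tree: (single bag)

Vertex coverage: the bags together contain {0, 1, 2, 3}, the full vertex set. Edge coverage: each edge of G has both endpoints in at least one bag. Running intersection: for every vertex, the bags containing it form a connected subtree. All three properties hold, so this is a valid tree decomposition of width max|bag| − 1 = 3, and hence tw(G) ≤ 3.

Yes; width 3.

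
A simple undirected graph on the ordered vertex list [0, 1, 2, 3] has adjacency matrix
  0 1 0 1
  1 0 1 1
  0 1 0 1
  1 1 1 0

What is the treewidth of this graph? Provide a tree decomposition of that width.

Treewidth 2.
One such decomposition:
Bags: B1 = {1, 2, 3}  B2 = {0, 1, 3}
Tree: B1–B2

Every bag has size at most 3, so the width is 3 − 1 = 2 and tw(G) ≤ 2. Conversely, {0, 1, 3} is a clique of size 3, and the vertices of any clique must share a bag in every tree decomposition; so some bag has ≥ 3 vertices and tw(G) ≥ 2. Therefore the treewidth is 2.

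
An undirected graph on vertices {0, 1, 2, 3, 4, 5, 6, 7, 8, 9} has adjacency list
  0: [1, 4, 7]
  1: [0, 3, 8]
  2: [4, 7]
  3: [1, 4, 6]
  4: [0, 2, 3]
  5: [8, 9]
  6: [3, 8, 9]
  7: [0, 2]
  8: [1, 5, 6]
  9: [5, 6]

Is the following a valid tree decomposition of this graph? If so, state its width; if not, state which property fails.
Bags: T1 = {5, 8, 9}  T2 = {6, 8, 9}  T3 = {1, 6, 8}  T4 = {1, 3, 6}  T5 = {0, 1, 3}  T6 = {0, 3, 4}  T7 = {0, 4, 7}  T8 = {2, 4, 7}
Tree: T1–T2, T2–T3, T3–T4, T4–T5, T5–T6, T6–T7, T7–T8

Every vertex of G appears in some bag (union = {0, 1, 2, 3, 4, 5, 6, 7, 8, 9}); every edge is covered by a bag; and for each vertex v the set of bags containing v is connected in the bag tree. The decomposition is therefore valid. The largest bag has 3 vertices, so the width is 2.

Yes; width 2.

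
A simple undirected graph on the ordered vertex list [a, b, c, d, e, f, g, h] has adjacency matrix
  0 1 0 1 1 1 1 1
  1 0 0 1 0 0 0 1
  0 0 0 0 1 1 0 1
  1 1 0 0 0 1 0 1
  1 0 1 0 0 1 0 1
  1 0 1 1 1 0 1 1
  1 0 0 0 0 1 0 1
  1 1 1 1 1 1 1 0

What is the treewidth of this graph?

3

A width-3 tree decomposition is:
Bags: B1 = {a, e, f, h}  B2 = {c, e, f, h}  B3 = {a, d, f, h}  B4 = {a, f, g, h}  B5 = {a, b, d, h}
Tree: B1–B2, B1–B3, B1–B4, B3–B5
Each bag holds 4 vertices, so the decomposition has width 3, which upper-bounds the treewidth. On the other hand G contains the 4-clique {c, e, f, h}. A clique must lie in a single bag of any decomposition, so no decomposition can have width below 3. Therefore the treewidth is 3.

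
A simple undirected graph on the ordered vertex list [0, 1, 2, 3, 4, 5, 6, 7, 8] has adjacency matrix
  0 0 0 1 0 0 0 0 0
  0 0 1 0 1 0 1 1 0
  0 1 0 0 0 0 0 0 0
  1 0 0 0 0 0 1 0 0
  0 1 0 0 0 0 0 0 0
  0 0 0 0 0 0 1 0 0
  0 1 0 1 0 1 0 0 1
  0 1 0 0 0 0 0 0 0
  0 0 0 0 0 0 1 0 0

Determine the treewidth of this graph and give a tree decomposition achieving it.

Treewidth 1.
Bags: B1 = {1, 2}  B2 = {1, 6}  B3 = {3, 6}  B4 = {1, 4}  B5 = {1, 7}  B6 = {5, 6}  B7 = {6, 8}  B8 = {0, 3}
Tree: B1–B2, B2–B3, B2–B4, B4–B5, B3–B6, B2–B7, B3–B8

The largest bag has 2 vertices, giving width 1; this decomposition certifies tw(G) ≤ 1. G has an edge, so its treewidth is at least 1. Therefore the treewidth is 1.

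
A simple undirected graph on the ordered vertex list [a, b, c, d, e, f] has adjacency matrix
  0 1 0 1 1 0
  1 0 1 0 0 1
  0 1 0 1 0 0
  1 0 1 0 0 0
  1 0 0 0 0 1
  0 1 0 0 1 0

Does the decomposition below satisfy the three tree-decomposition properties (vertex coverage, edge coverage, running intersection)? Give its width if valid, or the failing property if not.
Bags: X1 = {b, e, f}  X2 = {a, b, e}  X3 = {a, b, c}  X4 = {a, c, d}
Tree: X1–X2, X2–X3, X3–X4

Yes; width 2.

Checking the three conditions: (i) the bags cover all of {a, b, c, d, e, f}; (ii) for each edge, some bag contains both endpoints; (iii) the bags containing any fixed vertex form a subtree. All hold, so the decomposition is valid with width 3 − 1 = 2.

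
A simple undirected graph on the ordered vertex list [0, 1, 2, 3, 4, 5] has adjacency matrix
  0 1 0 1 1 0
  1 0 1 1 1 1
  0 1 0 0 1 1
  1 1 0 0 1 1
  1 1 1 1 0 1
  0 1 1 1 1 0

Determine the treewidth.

3

A width-3 tree decomposition is:
Bags: B1 = {1, 2, 4, 5}  B2 = {1, 3, 4, 5}  B3 = {0, 1, 3, 4}
Tree: B1–B2, B2–B3
The largest bag has 4 vertices, giving width 3; this decomposition certifies tw(G) ≤ 3. On the other hand G contains the 4-clique {1, 2, 4, 5}. A clique must lie in a single bag of any decomposition, so no decomposition can have width below 3. Hence tw(G) = 3 exactly.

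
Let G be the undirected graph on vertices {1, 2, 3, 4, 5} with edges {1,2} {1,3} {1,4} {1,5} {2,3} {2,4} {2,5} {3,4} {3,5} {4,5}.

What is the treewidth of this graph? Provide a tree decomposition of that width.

A single bag containing all 5 vertices is trivially a valid decomposition of width 4. For the lower bound, the 5 vertices {1, 2, 3, 4, 5} are pairwise adjacent, and any tree decomposition puts a clique entirely inside one bag — forcing width ≥ 4. Combining the bounds, tw(G) = 4.

Treewidth 4.
One such decomposition:
Bags: B1 = {1, 2, 3, 4, 5}
Tree: (single bag)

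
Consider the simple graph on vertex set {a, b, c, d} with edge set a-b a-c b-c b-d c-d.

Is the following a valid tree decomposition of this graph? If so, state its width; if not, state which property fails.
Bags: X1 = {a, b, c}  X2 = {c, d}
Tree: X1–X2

A tree decomposition must satisfy three properties: every vertex lies in some bag; for every edge, both endpoints lie together in some bag; and for every vertex, the bags containing it form a connected subtree. Here edge (b,d) lies in no bag, so the decomposition is invalid.

No — edge (b,d) lies in no bag.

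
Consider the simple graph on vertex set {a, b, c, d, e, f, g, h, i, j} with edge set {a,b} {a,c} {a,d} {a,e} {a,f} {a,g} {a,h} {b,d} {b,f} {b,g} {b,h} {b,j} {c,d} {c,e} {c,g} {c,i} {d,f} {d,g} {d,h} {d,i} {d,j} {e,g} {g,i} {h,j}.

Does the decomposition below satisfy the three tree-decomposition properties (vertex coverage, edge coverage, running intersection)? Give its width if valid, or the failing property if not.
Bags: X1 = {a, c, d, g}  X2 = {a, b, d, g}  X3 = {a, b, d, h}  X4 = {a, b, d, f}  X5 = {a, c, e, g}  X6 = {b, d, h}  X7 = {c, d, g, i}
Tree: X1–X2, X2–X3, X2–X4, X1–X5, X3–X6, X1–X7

A tree decomposition must satisfy three properties: every vertex lies in some bag; for every edge, both endpoints lie together in some bag; and for every vertex, the bags containing it form a connected subtree. Here vertex j appears in no bag, so the decomposition is invalid.

No — vertex j appears in no bag.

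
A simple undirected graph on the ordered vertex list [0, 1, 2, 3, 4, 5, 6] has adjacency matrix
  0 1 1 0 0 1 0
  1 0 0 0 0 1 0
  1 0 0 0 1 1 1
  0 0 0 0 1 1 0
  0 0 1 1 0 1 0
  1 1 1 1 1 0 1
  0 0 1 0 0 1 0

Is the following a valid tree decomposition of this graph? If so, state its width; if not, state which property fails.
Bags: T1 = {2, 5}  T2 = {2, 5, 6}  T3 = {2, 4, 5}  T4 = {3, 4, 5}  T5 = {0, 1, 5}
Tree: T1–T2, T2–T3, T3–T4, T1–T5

A tree decomposition must satisfy three properties: every vertex lies in some bag; for every edge, both endpoints lie together in some bag; and for every vertex, the bags containing it form a connected subtree. Here edge (0,2) lies in no bag, so the decomposition is invalid.

No — edge (0,2) lies in no bag.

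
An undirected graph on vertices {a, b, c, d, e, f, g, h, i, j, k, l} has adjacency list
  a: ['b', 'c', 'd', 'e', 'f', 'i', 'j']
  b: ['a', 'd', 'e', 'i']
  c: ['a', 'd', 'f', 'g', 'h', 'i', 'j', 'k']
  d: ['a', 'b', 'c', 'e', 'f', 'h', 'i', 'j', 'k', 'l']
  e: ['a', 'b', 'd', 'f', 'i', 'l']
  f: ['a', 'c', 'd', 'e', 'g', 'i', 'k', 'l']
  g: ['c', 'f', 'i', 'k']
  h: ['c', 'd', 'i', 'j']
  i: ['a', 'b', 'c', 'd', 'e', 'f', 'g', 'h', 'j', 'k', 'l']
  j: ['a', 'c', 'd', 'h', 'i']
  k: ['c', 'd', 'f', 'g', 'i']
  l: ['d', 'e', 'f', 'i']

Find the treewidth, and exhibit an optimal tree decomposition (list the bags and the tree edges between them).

Each bag holds 5 vertices, so the decomposition has width 4, which upper-bounds the treewidth. On the other hand G contains the 5-clique {c, d, h, i, j}. A clique must lie in a single bag of any decomposition, so no decomposition can have width below 4. The upper and lower bounds meet at 4, so that is the treewidth.

Treewidth 4.
Bags: B1 = {a, c, d, i, j}  B2 = {a, c, d, f, i}  B3 = {a, d, e, f, i}  B4 = {c, d, f, i, k}  B5 = {a, b, d, e, i}  B6 = {c, f, g, i, k}  B7 = {c, d, h, i, j}  B8 = {d, e, f, i, l}
Tree: B1–B2, B2–B3, B2–B4, B3–B5, B4–B6, B1–B7, B3–B8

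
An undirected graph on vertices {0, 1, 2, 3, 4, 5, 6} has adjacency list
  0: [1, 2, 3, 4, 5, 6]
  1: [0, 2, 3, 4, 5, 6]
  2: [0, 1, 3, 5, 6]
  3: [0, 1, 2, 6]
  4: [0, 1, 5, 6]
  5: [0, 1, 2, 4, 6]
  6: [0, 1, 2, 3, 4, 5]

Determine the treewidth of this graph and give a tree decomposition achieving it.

Treewidth 4.
One such decomposition:
Bags: B1 = {0, 1, 2, 3, 6}  B2 = {0, 1, 2, 5, 6}  B3 = {0, 1, 4, 5, 6}
Tree: B1–B2, B2–B3

Every bag has size at most 5, so the width is 5 − 1 = 4 and tw(G) ≤ 4. For the lower bound, the 5 vertices {0, 1, 2, 3, 6} are pairwise adjacent, and any tree decomposition puts a clique entirely inside one bag — forcing width ≥ 4. Hence tw(G) = 4 exactly.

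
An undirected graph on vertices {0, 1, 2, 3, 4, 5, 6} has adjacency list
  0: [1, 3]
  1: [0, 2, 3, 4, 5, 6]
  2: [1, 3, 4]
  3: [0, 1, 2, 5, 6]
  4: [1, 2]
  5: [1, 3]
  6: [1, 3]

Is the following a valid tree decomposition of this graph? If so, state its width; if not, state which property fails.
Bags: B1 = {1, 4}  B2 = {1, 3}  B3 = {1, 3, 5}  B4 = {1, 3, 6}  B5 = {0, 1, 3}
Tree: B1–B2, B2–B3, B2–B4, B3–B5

A tree decomposition must satisfy three properties: every vertex lies in some bag; for every edge, both endpoints lie together in some bag; and for every vertex, the bags containing it form a connected subtree. Here vertex 2 appears in no bag, so the decomposition is invalid.

No — vertex 2 appears in no bag.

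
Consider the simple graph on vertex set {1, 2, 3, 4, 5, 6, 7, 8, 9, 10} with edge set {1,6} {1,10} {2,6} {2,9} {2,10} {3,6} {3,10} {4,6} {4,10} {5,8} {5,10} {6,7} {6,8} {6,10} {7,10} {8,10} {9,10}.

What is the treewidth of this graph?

A width-2 tree decomposition is:
Bags: B1 = {1, 6, 10}  B2 = {2, 6, 10}  B3 = {4, 6, 10}  B4 = {2, 9, 10}  B5 = {3, 6, 10}  B6 = {6, 8, 10}  B7 = {5, 8, 10}  B8 = {6, 7, 10}
Tree: B1–B2, B2–B3, B2–B4, B3–B5, B1–B6, B6–B7, B6–B8
The largest bag has 3 vertices, giving width 2; this decomposition certifies tw(G) ≤ 2. Conversely, {2, 9, 10} is a clique of size 3, and the vertices of any clique must share a bag in every tree decomposition; so some bag has ≥ 3 vertices and tw(G) ≥ 2. Combining the bounds, tw(G) = 2.

2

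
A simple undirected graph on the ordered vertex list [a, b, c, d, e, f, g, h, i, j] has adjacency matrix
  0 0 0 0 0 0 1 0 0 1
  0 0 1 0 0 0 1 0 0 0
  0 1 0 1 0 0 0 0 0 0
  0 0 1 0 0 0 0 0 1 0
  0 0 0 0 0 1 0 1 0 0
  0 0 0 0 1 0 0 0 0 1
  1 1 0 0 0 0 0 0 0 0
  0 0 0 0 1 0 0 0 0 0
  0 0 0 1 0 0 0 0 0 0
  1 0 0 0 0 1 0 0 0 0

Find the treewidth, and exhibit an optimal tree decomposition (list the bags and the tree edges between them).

Treewidth 1.
One optimal decomposition is:
Bags: B1 = {e, h}  B2 = {e, f}  B3 = {f, j}  B4 = {a, j}  B5 = {a, g}  B6 = {b, g}  B7 = {b, c}  B8 = {c, d}  B9 = {d, i}
Tree: B1–B2, B2–B3, B3–B4, B4–B5, B5–B6, B6–B7, B7–B8, B8–B9

The largest bag has 2 vertices, giving width 1; this decomposition certifies tw(G) ≤ 1. Any graph with an edge has treewidth ≥ 1, and G has the edge h–e. Hence tw(G) = 1 exactly.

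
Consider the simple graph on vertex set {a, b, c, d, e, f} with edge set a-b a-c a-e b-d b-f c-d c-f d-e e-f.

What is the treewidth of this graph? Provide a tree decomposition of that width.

Treewidth 3.
One optimal decomposition is:
Bags: B1 = {a, b, c, e}  B2 = {b, c, e, f}  B3 = {b, c, d, e}
Tree: B1–B2, B2–B3

Each bag holds 4 vertices, so the decomposition has width 3, which upper-bounds the treewidth. For the lower bound: the 4 vertex sets {a,c}, {e,f}, {b}, {d} are disjoint, each induces a connected subgraph, and every pair is joined by at least one edge of G. Contracting each set to a single vertex therefore yields K_{4} as a minor, and since treewidth is minor-monotone, tw(G) ≥ tw(K_{4}) = 3. Hence tw(G) = 3 exactly.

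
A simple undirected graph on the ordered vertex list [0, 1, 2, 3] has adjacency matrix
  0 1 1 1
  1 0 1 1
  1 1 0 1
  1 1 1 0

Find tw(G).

3

A width-3 tree decomposition is:
Bags: B1 = {0, 1, 2, 3}
Tree: (single bag)
A single bag containing all 4 vertices is trivially a valid decomposition of width 3. On the other hand G contains the 4-clique {0, 1, 2, 3}. A clique must lie in a single bag of any decomposition, so no decomposition can have width below 3. Therefore the treewidth is 3.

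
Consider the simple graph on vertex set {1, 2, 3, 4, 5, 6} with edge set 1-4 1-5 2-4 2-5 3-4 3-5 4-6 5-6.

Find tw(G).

2

A width-2 tree decomposition is:
Bags: B1 = {2, 4, 5}  B2 = {3, 4, 5}  B3 = {4, 5, 6}  B4 = {1, 4, 5}
Tree: B1–B2, B2–B3, B3–B4
Every bag has size at most 3, so the width is 3 − 1 = 2 and tw(G) ≤ 2. Since 2–4–3–5–2 is a cycle in G, G is not acyclic. Forests are exactly the graphs of treewidth ≤ 1, so tw(G) ≥ 2. Therefore the treewidth is 2.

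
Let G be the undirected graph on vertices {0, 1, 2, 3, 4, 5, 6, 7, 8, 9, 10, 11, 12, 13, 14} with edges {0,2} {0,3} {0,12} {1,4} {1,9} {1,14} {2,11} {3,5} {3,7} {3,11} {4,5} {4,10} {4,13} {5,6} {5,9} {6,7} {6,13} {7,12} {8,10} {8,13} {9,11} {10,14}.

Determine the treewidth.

A width-3 tree decomposition is:
Bags: B1 = {0, 2, 7, 12}  B2 = {0, 2, 3, 7}  B3 = {2, 3, 7, 11}  B4 = {3, 6, 7, 11}  B5 = {3, 5, 6, 11}  B6 = {5, 6, 9, 11}  B7 = {5, 6, 9, 13}  B8 = {4, 5, 9, 13}  B9 = {1, 4, 9, 13}  B10 = {1, 4, 8, 13}  B11 = {1, 4, 8, 10}  B12 = {1, 8, 10, 14}
Tree: B1–B2, B2–B3, B3–B4, B4–B5, B5–B6, B6–B7, B7–B8, B8–B9, B9–B10, B10–B11, B11–B12
The largest bag has 4 vertices, giving width 3; this decomposition certifies tw(G) ≤ 3. For the lower bound: the 4 vertex sets {0,2,12}, {7}, {3}, {5,6,9,11} are disjoint, each induces a connected subgraph, and every pair is joined by at least one edge of G. Contracting each set to a single vertex therefore yields K_{4} as a minor, and since treewidth is minor-monotone, tw(G) ≥ tw(K_{4}) = 3. Combining the bounds, tw(G) = 3.

3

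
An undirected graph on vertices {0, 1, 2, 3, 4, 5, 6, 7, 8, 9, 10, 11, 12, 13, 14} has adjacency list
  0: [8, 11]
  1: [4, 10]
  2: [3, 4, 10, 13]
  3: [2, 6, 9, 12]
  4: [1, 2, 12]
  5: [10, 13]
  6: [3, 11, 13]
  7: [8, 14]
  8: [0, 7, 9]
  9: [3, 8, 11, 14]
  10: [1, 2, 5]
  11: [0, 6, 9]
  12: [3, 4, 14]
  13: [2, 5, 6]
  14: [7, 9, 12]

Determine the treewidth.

A width-3 tree decomposition is:
Bags: B1 = {0, 7, 8, 11}  B2 = {7, 8, 9, 11}  B3 = {7, 9, 11, 14}  B4 = {6, 9, 11, 14}  B5 = {3, 6, 9, 14}  B6 = {3, 6, 12, 14}  B7 = {3, 6, 12, 13}  B8 = {2, 3, 12, 13}  B9 = {2, 4, 12, 13}  B10 = {2, 4, 5, 13}  B11 = {2, 4, 5, 10}  B12 = {1, 4, 5, 10}
Tree: B1–B2, B2–B3, B3–B4, B4–B5, B5–B6, B6–B7, B7–B8, B8–B9, B9–B10, B10–B11, B11–B12
Each bag holds 4 vertices, so the decomposition has width 3, which upper-bounds the treewidth. For the lower bound: the 4 vertex sets {0,7,8}, {11}, {9}, {3,6,12,14} are disjoint, each induces a connected subgraph, and every pair is joined by at least one edge of G. Contracting each set to a single vertex therefore yields K_{4} as a minor, and since treewidth is minor-monotone, tw(G) ≥ tw(K_{4}) = 3. Therefore the treewidth is 3.

3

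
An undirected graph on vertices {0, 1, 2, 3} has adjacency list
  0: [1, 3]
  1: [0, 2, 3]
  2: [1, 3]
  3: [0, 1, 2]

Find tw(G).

2

A width-2 tree decomposition is:
Bags: B1 = {0, 1, 3}  B2 = {1, 2, 3}
Tree: B1–B2
Every bag has size at most 3, so the width is 3 − 1 = 2 and tw(G) ≤ 2. On the other hand G contains the 3-clique {0, 1, 3}. A clique must lie in a single bag of any decomposition, so no decomposition can have width below 2. Hence tw(G) = 2 exactly.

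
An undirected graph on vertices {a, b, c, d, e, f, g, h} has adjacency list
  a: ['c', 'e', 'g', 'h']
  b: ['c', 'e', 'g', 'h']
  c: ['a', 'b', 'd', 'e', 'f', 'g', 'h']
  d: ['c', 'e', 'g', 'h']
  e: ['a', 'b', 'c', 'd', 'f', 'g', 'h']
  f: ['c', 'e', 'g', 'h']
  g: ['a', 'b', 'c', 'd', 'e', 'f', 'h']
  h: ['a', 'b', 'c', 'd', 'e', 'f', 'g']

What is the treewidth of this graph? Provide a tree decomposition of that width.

Treewidth 4.
One such decomposition:
Bags: B1 = {b, c, e, g, h}  B2 = {c, e, f, g, h}  B3 = {a, c, e, g, h}  B4 = {c, d, e, g, h}
Tree: B1–B2, B2–B3, B2–B4

Every bag has size at most 5, so the width is 5 − 1 = 4 and tw(G) ≤ 4. On the other hand G contains the 5-clique {c, d, e, g, h}. A clique must lie in a single bag of any decomposition, so no decomposition can have width below 4. Combining the bounds, tw(G) = 4.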